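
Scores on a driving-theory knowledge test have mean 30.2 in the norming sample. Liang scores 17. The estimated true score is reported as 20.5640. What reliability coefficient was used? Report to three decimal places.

T̂ = ρX + (1 − ρ)μ  ⇒  T̂ − μ = ρ(X − μ)
ρ = (T̂ − μ)/(X − μ) = (20.5640 − 30.2) / (17 − 30.2) = -9.6360 / -13.2 = 0.73000

0.730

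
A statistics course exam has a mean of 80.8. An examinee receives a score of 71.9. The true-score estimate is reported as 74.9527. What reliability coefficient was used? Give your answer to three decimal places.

0.657

T̂ = ρX + (1 − ρ)μ  ⇒  T̂ − μ = ρ(X − μ)
ρ = (T̂ − μ)/(X − μ) = (74.9527 − 80.8) / (71.9 − 80.8) = -5.8473 / -8.9 = 0.65700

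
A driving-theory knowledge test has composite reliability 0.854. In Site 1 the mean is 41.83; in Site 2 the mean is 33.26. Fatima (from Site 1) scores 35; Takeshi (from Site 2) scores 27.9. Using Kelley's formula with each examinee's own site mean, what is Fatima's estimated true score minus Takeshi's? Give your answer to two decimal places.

T̂_Fatima = 0.854(35) + 0.146(41.83) = 35.9972
T̂_Takeshi = 0.854(27.9) + 0.146(33.26) = 28.6826
Difference = 35.9972 − 28.6826 = 7.3146

7.31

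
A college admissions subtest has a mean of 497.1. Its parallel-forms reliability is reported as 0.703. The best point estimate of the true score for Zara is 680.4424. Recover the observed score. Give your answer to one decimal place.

T̂ = ρX + (1 − ρ)μ  ⇒  X = (T̂ − (1 − ρ)μ) / ρ
X = (680.4424 − 0.297 × 497.1) / 0.703 = (680.4424 − 147.6387) / 0.703 = 532.8037 / 0.703 = 757.900

757.9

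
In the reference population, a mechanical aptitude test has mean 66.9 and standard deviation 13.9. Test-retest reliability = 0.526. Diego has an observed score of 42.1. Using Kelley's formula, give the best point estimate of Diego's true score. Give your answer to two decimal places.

T̂ = 0.526(42.1) + 0.474(66.9) = 22.1446 + 31.7106 = 53.855 → 53.86

53.86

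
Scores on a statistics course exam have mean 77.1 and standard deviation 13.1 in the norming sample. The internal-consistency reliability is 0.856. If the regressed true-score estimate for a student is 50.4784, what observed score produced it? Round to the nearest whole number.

T̂ = ρX + (1 − ρ)μ  ⇒  X = (T̂ − (1 − ρ)μ) / ρ
X = (50.4784 − 0.144 × 77.1) / 0.856 = (50.4784 − 11.1024) / 0.856 = 39.3760 / 0.856 = 46.00

46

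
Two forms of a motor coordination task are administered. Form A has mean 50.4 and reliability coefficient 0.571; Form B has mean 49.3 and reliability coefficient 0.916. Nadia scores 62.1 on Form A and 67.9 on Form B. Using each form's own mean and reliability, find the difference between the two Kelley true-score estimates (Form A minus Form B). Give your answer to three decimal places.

-9.257

T̂_A = 0.571(62.1) + 0.429(50.4) = 57.08070
T̂_B = 0.916(67.9) + 0.084(49.3) = 66.33760
T̂_A − T̂_B = -9.25690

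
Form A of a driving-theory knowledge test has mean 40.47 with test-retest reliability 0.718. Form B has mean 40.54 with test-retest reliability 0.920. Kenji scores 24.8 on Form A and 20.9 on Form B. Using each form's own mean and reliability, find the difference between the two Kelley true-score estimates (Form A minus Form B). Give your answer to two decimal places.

6.75

T̂_A = 0.718(24.8) + 0.282(40.47) = 29.2189
T̂_B = 0.920(20.9) + 0.080(40.54) = 22.4712
T̂_A − T̂_B = 6.7477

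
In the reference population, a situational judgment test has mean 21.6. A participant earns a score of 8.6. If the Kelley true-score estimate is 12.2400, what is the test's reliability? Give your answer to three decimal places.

0.720

T̂ = ρX + (1 − ρ)μ  ⇒  T̂ − μ = ρ(X − μ)
ρ = (T̂ − μ)/(X − μ) = (12.2400 − 21.6) / (8.6 − 21.6) = -9.3600 / -13.0 = 0.72000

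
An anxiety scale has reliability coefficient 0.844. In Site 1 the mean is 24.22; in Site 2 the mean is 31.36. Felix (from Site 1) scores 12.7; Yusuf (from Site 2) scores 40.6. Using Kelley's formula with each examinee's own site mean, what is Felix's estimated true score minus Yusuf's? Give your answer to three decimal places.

-24.661

T̂_Felix = 0.844(12.7) + 0.156(24.22) = 14.49712
T̂_Yusuf = 0.844(40.6) + 0.156(31.36) = 39.15856
Difference = 14.49712 − 39.15856 = -24.66144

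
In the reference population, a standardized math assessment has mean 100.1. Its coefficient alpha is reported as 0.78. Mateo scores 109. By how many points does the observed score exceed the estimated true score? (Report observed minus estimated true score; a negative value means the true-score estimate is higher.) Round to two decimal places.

1.96

T̂ = 0.78(109) + 0.22(100.1) = 85.02 + 22.022 = 107.0420 → 107.042
X − T̂ = 109 − 107.042 = 1.958 → 1.96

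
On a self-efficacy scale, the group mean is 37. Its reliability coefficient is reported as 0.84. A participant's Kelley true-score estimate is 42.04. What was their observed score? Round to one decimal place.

T̂ = ρX + (1 − ρ)μ  ⇒  X = (T̂ − (1 − ρ)μ) / ρ
X = (42.04 − 0.16 × 37) / 0.84 = (42.04 − 5.92) / 0.84 = 36.12 / 0.84 = 43.000

43.0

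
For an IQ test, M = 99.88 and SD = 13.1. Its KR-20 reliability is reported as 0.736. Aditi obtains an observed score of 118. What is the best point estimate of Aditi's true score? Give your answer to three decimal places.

113.216

Kelley's formula gives T̂ = 0.736·118 + 0.264·99.88 = 86.848 + 26.36832 = 113.2163.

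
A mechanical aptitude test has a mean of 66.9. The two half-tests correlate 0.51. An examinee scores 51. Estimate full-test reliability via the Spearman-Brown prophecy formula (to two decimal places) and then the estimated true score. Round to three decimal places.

Spearman-Brown: ρ = 2r/(1 + r) = 2(0.51)/(1 + 0.51) = 1.020/1.51 = 0.6755 → 0.68
T̂ = 0.68(51) + 0.32(66.9) = 34.68 + 21.408 = 56.0880 → 56.088

56.088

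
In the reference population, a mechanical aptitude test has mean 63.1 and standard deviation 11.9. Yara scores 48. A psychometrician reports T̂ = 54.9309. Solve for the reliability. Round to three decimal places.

0.541

T̂ = ρX + (1 − ρ)μ  ⇒  T̂ − μ = ρ(X − μ)
ρ = (T̂ − μ)/(X − μ) = (54.9309 − 63.1) / (48 − 63.1) = -8.1691 / -15.1 = 0.54100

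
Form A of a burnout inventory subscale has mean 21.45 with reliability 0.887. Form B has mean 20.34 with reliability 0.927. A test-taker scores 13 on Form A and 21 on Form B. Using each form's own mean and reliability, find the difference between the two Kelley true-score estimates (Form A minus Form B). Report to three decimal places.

T̂_A = 0.887(13) + 0.113(21.45) = 13.95485
T̂_B = 0.927(21) + 0.073(20.34) = 20.95182
T̂_A − T̂_B = -6.99697

-6.997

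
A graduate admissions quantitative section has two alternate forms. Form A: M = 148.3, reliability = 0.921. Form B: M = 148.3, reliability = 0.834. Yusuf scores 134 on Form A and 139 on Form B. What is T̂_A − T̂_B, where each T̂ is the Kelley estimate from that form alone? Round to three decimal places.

T̂_A = 0.921(134) + 0.079(148.3) = 135.12970
T̂_B = 0.834(139) + 0.166(148.3) = 140.54380
T̂_A − T̂_B = -5.41410

-5.414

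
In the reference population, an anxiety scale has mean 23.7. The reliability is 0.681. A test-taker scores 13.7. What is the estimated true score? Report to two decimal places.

16.89

T̂ = 0.681(13.7) + 0.319(23.7) = 9.3297 + 7.5603 = 16.890 → 16.89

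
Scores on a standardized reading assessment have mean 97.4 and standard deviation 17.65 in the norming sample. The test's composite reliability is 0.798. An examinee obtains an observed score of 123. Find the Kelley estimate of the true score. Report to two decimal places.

T̂ = ρX + (1 − ρ)μ
  = 0.798 × 123 + 0.202 × 97.4
  = 98.154 + 19.6748
  = 117.829
  ≈ 117.83

117.83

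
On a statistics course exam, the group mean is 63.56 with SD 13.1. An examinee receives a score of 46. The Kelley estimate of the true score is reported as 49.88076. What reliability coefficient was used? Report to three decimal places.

0.779

T̂ = ρX + (1 − ρ)μ  ⇒  T̂ − μ = ρ(X − μ)
ρ = (T̂ − μ)/(X − μ) = (49.88076 − 63.56) / (46 − 63.56) = -13.67924 / -17.56 = 0.77900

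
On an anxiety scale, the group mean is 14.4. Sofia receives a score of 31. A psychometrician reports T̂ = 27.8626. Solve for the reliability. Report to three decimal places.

T̂ = ρX + (1 − ρ)μ  ⇒  T̂ − μ = ρ(X − μ)
ρ = (T̂ − μ)/(X − μ) = (27.8626 − 14.4) / (31 − 14.4) = 13.4626 / 16.6 = 0.81100

0.811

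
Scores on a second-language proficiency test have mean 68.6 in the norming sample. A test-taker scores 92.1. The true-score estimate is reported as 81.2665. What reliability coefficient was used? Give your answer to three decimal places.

0.539

T̂ = ρX + (1 − ρ)μ  ⇒  T̂ − μ = ρ(X − μ)
ρ = (T̂ − μ)/(X − μ) = (81.2665 − 68.6) / (92.1 − 68.6) = 12.6665 / 23.5 = 0.53900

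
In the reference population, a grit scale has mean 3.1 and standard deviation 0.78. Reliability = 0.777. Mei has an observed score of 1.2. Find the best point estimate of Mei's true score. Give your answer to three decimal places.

1.624

T̂ = 0.777(1.2) + 0.223(3.1) = 0.9324 + 0.6913 = 1.6237 → 1.624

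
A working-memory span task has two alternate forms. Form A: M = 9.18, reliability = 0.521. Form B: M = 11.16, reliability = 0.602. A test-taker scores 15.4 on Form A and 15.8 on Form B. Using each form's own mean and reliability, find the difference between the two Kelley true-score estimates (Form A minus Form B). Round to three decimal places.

T̂_A = 0.521(15.4) + 0.479(9.18) = 12.42062
T̂_B = 0.602(15.8) + 0.398(11.16) = 13.95328
T̂_A − T̂_B = -1.53266

-1.533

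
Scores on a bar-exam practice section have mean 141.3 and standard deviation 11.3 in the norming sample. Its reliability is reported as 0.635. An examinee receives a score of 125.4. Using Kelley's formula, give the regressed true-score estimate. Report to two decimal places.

131.20

Weight the observed score by reliability and the mean by (1 − reliability): T̂ = 0.635·125.4 + 0.365·141.3 = 79.6290 + 51.5745 = 131.204.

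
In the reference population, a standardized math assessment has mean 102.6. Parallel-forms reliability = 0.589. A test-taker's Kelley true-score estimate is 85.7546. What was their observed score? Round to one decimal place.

74.0

T̂ = ρX + (1 − ρ)μ  ⇒  X = (T̂ − (1 − ρ)μ) / ρ
X = (85.7546 − 0.411 × 102.6) / 0.589 = (85.7546 − 42.1686) / 0.589 = 43.5860 / 0.589 = 74.000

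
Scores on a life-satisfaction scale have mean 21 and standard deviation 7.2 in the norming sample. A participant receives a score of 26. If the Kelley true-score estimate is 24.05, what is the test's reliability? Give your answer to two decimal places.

0.61

T̂ = ρX + (1 − ρ)μ  ⇒  T̂ − μ = ρ(X − μ)
ρ = (T̂ − μ)/(X − μ) = (24.05 − 21) / (26 − 21) = 3.05 / 5.0 = 0.6100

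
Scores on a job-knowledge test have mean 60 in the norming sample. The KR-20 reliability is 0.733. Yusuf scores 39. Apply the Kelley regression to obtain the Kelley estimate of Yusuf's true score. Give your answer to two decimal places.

T̂ = 0.733(39) + 0.267(60) = 28.587 + 16.020 = 44.607 → 44.61

44.61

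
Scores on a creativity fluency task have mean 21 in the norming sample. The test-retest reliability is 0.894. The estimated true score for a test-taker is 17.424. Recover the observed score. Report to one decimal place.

17.0

T̂ = ρX + (1 − ρ)μ  ⇒  X = (T̂ − (1 − ρ)μ) / ρ
X = (17.424 − 0.106 × 21) / 0.894 = (17.424 − 2.226) / 0.894 = 15.198 / 0.894 = 17.000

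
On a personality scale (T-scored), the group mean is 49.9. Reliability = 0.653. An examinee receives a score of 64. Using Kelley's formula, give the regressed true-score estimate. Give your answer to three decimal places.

59.107

T̂ = 0.653(64) + 0.347(49.9) = 41.792 + 17.3153 = 59.1073 → 59.107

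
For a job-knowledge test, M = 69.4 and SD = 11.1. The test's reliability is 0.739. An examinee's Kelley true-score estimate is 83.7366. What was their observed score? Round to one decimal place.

T̂ = ρX + (1 − ρ)μ  ⇒  X = (T̂ − (1 − ρ)μ) / ρ
X = (83.7366 − 0.261 × 69.4) / 0.739 = (83.7366 − 18.1134) / 0.739 = 65.6232 / 0.739 = 88.800

88.8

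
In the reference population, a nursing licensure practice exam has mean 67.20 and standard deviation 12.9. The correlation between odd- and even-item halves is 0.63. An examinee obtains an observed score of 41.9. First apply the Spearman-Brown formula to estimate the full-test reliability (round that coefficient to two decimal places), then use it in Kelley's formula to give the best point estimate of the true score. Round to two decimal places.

47.72

Spearman-Brown: ρ = 2r/(1 + r) = 2(0.63)/(1 + 0.63) = 1.260/1.63 = 0.7730 → 0.77
T̂ = 0.77(41.9) + 0.23(67.20) = 32.263 + 15.4560 = 47.719 → 47.72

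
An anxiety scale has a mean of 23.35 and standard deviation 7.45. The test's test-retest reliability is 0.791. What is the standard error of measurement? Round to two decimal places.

3.41

SEM = SD · √(1 − ρ) = 7.45 × √0.209 = 7.45 × 0.4572 = 3.406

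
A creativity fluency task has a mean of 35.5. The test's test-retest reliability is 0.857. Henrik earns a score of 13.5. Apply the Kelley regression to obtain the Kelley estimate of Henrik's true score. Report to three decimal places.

Kelley's formula gives T̂ = 0.857·13.5 + 0.143·35.5 = 11.5695 + 5.0765 = 16.6460.

16.646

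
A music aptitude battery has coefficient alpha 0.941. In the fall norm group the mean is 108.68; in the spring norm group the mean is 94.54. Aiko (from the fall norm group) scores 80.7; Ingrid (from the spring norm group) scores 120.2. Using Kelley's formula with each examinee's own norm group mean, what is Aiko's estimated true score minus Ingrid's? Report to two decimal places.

-36.34

T̂_Aiko = 0.941(80.7) + 0.059(108.68) = 82.3508
T̂_Ingrid = 0.941(120.2) + 0.059(94.54) = 118.6861
Difference = 82.3508 − 118.6861 = -36.3352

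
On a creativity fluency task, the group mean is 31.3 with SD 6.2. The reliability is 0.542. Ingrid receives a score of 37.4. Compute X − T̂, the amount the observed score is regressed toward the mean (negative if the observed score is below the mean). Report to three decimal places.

Weight the observed score by reliability and the mean by (1 − reliability): T̂ = 0.542·37.4 + 0.458·31.3 = 20.2708 + 14.3354 = 34.60620.
X − T̂ = 37.4 − 34.6062 = 2.7938 → 2.794

2.794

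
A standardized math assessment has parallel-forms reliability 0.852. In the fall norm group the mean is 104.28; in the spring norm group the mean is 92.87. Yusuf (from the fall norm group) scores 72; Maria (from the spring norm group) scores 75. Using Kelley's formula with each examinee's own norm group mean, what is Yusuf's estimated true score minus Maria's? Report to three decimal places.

-0.867

T̂_Yusuf = 0.852(72) + 0.148(104.28) = 76.77744
T̂_Maria = 0.852(75) + 0.148(92.87) = 77.64476
Difference = 76.77744 − 77.64476 = -0.86732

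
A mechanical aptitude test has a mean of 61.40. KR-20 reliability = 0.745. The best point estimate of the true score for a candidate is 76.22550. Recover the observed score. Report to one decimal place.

81.3

T̂ = ρX + (1 − ρ)μ  ⇒  X = (T̂ − (1 − ρ)μ) / ρ
X = (76.22550 − 0.255 × 61.40) / 0.745 = (76.22550 − 15.65700) / 0.745 = 60.56850 / 0.745 = 81.300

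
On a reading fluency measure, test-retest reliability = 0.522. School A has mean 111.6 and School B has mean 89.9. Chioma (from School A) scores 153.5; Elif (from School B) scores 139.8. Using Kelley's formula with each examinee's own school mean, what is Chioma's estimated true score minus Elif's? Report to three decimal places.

17.524

T̂_Chioma = 0.522(153.5) + 0.478(111.6) = 133.47180
T̂_Elif = 0.522(139.8) + 0.478(89.9) = 115.94780
Difference = 133.47180 − 115.94780 = 17.52400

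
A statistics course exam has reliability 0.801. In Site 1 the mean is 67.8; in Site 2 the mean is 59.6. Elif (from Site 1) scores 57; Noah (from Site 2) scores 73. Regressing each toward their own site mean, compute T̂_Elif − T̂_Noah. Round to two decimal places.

T̂_Elif = 0.801(57) + 0.199(67.8) = 59.1492
T̂_Noah = 0.801(73) + 0.199(59.6) = 70.3334
Difference = 59.1492 − 70.3334 = -11.1842

-11.18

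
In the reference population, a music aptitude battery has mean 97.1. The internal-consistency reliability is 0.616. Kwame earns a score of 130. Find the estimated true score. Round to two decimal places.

117.37

T̂ = 0.616(130) + 0.384(97.1) = 80.080 + 37.2864 = 117.366 → 117.37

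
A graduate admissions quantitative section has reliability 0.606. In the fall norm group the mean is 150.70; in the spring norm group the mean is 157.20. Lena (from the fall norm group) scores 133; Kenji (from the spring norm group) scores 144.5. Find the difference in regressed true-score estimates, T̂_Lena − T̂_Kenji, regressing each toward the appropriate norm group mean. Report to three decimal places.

-9.530

T̂_Lena = 0.606(133) + 0.394(150.70) = 139.97380
T̂_Kenji = 0.606(144.5) + 0.394(157.20) = 149.50380
Difference = 139.97380 − 149.50380 = -9.53000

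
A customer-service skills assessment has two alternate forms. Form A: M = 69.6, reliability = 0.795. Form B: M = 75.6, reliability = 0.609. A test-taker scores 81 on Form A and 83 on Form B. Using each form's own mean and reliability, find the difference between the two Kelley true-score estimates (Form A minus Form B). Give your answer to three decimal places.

T̂_A = 0.795(81) + 0.205(69.6) = 78.66300
T̂_B = 0.609(83) + 0.391(75.6) = 80.10660
T̂_A − T̂_B = -1.44360

-1.444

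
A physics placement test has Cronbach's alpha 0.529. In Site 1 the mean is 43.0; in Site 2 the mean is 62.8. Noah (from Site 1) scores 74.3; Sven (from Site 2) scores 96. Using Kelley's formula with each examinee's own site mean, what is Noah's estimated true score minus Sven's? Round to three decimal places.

T̂_Noah = 0.529(74.3) + 0.471(43.0) = 59.55770
T̂_Sven = 0.529(96) + 0.471(62.8) = 80.36280
Difference = 59.55770 − 80.36280 = -20.80510

-20.805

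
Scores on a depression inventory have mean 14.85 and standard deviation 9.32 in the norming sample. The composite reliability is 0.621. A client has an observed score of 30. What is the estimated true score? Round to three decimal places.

T̂ = 0.621(30) + 0.379(14.85) = 18.630 + 5.62815 = 24.2582 → 24.258

24.258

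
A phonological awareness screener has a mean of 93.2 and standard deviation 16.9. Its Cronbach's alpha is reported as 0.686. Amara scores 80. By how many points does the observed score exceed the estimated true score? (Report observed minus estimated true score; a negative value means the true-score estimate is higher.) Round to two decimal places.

T̂ = ρX + (1 − ρ)μ
  = 0.686 × 80 + 0.314 × 93.2
  = 54.880 + 29.2648
  = 84.1448
  ≈ 84.145
X − T̂ = 80 − 84.145 = -4.145 → -4.14

-4.14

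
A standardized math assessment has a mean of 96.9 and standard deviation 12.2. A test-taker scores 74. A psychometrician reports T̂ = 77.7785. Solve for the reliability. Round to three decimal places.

T̂ = ρX + (1 − ρ)μ  ⇒  T̂ − μ = ρ(X − μ)
ρ = (T̂ − μ)/(X − μ) = (77.7785 − 96.9) / (74 − 96.9) = -19.1215 / -22.9 = 0.83500

0.835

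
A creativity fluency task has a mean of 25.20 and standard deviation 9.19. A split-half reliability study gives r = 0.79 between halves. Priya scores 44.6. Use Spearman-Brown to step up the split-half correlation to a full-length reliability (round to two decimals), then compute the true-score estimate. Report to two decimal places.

Spearman-Brown: ρ = 2r/(1 + r) = 2(0.79)/(1 + 0.79) = 1.580/1.79 = 0.8827 → 0.88
Kelley's formula gives T̂ = 0.88·44.6 + 0.12·25.20 = 39.248 + 3.0240 = 42.272.

42.27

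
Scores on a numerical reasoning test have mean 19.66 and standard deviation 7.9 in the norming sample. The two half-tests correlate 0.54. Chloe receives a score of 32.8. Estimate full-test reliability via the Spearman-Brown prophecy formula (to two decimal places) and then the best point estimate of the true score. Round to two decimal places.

Spearman-Brown: ρ = 2r/(1 + r) = 2(0.54)/(1 + 0.54) = 1.080/1.54 = 0.7013 → 0.70
T̂ = ρX + (1 − ρ)μ
  = 0.70 × 32.8 + 0.30 × 19.66
  = 22.960 + 5.8980
  = 28.858
  ≈ 28.86

28.86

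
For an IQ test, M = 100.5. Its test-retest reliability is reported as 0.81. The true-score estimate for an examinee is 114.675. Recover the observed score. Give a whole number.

118

T̂ = ρX + (1 − ρ)μ  ⇒  X = (T̂ − (1 − ρ)μ) / ρ
X = (114.675 − 0.19 × 100.5) / 0.81 = (114.675 − 19.095) / 0.81 = 95.580 / 0.81 = 118.00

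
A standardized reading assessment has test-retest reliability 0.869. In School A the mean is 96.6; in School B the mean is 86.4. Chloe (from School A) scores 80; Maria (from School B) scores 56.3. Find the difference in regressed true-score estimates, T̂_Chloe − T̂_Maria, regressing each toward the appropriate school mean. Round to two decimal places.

21.93

T̂_Chloe = 0.869(80) + 0.131(96.6) = 82.1746
T̂_Maria = 0.869(56.3) + 0.131(86.4) = 60.2431
Difference = 82.1746 − 60.2431 = 21.9315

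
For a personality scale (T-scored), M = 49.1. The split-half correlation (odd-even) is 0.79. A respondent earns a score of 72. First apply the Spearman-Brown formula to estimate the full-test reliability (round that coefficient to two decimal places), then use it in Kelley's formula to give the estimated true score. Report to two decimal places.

Spearman-Brown: ρ = 2r/(1 + r) = 2(0.79)/(1 + 0.79) = 1.580/1.79 = 0.8827 → 0.88
Weight the observed score by reliability and the mean by (1 − reliability): T̂ = 0.88·72 + 0.12·49.1 = 63.36 + 5.892 = 69.252.

69.25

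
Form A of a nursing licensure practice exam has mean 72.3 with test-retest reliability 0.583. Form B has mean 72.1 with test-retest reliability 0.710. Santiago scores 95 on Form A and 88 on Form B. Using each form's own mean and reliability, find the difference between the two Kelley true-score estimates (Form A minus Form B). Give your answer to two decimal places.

2.15

T̂_A = 0.583(95) + 0.417(72.3) = 85.5341
T̂_B = 0.710(88) + 0.290(72.1) = 83.3890
T̂_A − T̂_B = 2.1451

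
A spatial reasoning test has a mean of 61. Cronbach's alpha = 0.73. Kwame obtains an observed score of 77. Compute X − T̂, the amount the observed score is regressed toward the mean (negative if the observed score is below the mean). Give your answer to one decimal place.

4.3

T̂ = 0.73(77) + 0.27(61) = 56.21 + 16.47 = 72.680 → 72.68
X − T̂ = 77 − 72.68 = 4.32 → 4.3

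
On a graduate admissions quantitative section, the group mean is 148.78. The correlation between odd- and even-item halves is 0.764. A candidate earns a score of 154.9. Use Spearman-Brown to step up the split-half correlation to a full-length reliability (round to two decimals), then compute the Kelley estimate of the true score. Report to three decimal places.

154.104

Spearman-Brown: ρ = 2r/(1 + r) = 2(0.764)/(1 + 0.764) = 1.5280/1.764 = 0.8662 → 0.87
Regress the observed score toward the mean by the unreliability: T̂ = 0.87·154.9 + 0.13·148.78 = 134.763 + 19.3414 = 154.1044.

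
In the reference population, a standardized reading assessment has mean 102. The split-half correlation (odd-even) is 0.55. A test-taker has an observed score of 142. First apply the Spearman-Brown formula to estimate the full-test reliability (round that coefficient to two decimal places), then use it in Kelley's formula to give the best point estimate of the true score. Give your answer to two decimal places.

Spearman-Brown: ρ = 2r/(1 + r) = 2(0.55)/(1 + 0.55) = 1.100/1.55 = 0.7097 → 0.71
T̂ = ρX + (1 − ρ)μ
  = 0.71 × 142 + 0.29 × 102
  = 100.82 + 29.58
  = 130.400
  ≈ 130.40

130.40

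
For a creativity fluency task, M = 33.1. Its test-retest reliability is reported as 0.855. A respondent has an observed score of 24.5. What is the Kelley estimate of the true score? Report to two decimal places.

25.75

T̂ = ρX + (1 − ρ)μ
  = 0.855 × 24.5 + 0.145 × 33.1
  = 20.9475 + 4.7995
  = 25.747
  ≈ 25.75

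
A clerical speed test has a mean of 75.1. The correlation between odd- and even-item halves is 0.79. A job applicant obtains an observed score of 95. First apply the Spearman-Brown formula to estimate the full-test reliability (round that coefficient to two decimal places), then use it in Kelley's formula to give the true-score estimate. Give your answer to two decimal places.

92.61

Spearman-Brown: ρ = 2r/(1 + r) = 2(0.79)/(1 + 0.79) = 1.580/1.79 = 0.8827 → 0.88
T̂ = ρX + (1 − ρ)μ
  = 0.88 × 95 + 0.12 × 75.1
  = 83.60 + 9.012
  = 92.612
  ≈ 92.61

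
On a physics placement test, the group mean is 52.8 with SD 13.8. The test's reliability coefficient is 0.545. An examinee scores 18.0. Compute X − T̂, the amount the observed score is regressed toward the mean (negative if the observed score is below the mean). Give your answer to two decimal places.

T̂ = 0.545(18.0) + 0.455(52.8) = 9.8100 + 24.0240 = 33.8340 → 33.834
X − T̂ = 18.0 − 33.834 = -15.834 → -15.83

-15.83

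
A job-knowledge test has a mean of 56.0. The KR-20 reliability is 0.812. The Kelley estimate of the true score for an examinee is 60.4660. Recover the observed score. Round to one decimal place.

61.5

T̂ = ρX + (1 − ρ)μ  ⇒  X = (T̂ − (1 − ρ)μ) / ρ
X = (60.4660 − 0.188 × 56.0) / 0.812 = (60.4660 − 10.5280) / 0.812 = 49.9380 / 0.812 = 61.500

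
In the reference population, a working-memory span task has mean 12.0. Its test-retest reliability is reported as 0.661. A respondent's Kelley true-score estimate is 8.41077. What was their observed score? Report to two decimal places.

6.57

T̂ = ρX + (1 − ρ)μ  ⇒  X = (T̂ − (1 − ρ)μ) / ρ
X = (8.41077 − 0.339 × 12.0) / 0.661 = (8.41077 − 4.0680) / 0.661 = 4.34277 / 0.661 = 6.5700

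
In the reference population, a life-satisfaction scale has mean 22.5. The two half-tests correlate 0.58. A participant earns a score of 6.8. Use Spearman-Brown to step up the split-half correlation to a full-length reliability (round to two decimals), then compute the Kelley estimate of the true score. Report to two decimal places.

11.04

Spearman-Brown: ρ = 2r/(1 + r) = 2(0.58)/(1 + 0.58) = 1.160/1.58 = 0.7342 → 0.73
T̂ = ρX + (1 − ρ)μ
  = 0.73 × 6.8 + 0.27 × 22.5
  = 4.964 + 6.075
  = 11.039
  ≈ 11.04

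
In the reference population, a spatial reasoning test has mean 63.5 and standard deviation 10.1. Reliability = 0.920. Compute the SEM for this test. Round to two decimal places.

2.86

SEM = SD · √(1 − ρ) = 10.1 × √0.080 = 10.1 × 0.2828 = 2.857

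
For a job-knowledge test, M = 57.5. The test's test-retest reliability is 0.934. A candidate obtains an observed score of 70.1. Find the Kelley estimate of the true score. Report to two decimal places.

69.27

T̂ = ρX + (1 − ρ)μ
  = 0.934 × 70.1 + 0.066 × 57.5
  = 65.4734 + 3.7950
  = 69.268
  ≈ 69.27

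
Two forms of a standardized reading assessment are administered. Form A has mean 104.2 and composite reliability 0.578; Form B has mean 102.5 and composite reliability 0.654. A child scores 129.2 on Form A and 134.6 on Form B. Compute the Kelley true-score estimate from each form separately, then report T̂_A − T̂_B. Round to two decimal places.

T̂_A = 0.578(129.2) + 0.422(104.2) = 118.6500
T̂_B = 0.654(134.6) + 0.346(102.5) = 123.4934
T̂_A − T̂_B = -4.8434

-4.84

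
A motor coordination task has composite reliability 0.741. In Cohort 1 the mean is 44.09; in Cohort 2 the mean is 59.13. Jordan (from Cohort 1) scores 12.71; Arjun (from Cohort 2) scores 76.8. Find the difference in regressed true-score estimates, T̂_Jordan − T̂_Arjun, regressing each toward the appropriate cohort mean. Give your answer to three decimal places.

-51.386

T̂_Jordan = 0.741(12.71) + 0.259(44.09) = 20.83742
T̂_Arjun = 0.741(76.8) + 0.259(59.13) = 72.22347
Difference = 20.83742 − 72.22347 = -51.38605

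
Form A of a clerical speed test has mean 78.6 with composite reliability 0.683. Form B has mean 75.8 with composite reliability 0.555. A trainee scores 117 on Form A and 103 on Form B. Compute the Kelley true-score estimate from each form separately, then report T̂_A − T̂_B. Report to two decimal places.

13.93

T̂_A = 0.683(117) + 0.317(78.6) = 104.8272
T̂_B = 0.555(103) + 0.445(75.8) = 90.8960
T̂_A − T̂_B = 13.9312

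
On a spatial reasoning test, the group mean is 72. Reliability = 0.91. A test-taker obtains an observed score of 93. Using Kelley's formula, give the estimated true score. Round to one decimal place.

91.1

T̂ = ρX + (1 − ρ)μ
  = 0.91 × 93 + 0.09 × 72
  = 84.63 + 6.48
  = 91.11
  ≈ 91.1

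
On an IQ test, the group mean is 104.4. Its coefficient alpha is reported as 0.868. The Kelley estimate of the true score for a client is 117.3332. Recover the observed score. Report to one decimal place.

T̂ = ρX + (1 − ρ)μ  ⇒  X = (T̂ − (1 − ρ)μ) / ρ
X = (117.3332 − 0.132 × 104.4) / 0.868 = (117.3332 − 13.7808) / 0.868 = 103.5524 / 0.868 = 119.300

119.3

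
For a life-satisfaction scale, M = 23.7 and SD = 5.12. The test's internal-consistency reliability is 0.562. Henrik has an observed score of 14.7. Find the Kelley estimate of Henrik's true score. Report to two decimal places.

Regress the observed score toward the mean by the unreliability: T̂ = 0.562·14.7 + 0.438·23.7 = 8.2614 + 10.3806 = 18.642.

18.64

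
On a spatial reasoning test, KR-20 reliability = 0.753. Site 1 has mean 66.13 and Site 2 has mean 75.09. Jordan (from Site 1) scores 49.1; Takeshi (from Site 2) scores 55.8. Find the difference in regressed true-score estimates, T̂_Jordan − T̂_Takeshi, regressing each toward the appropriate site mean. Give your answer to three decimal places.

-7.258

T̂_Jordan = 0.753(49.1) + 0.247(66.13) = 53.30641
T̂_Takeshi = 0.753(55.8) + 0.247(75.09) = 60.56463
Difference = 53.30641 − 60.56463 = -7.25822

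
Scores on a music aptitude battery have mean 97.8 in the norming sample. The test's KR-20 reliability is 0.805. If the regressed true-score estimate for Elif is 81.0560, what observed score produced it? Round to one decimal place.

T̂ = ρX + (1 − ρ)μ  ⇒  X = (T̂ − (1 − ρ)μ) / ρ
X = (81.0560 − 0.195 × 97.8) / 0.805 = (81.0560 − 19.0710) / 0.805 = 61.9850 / 0.805 = 77.000

77.0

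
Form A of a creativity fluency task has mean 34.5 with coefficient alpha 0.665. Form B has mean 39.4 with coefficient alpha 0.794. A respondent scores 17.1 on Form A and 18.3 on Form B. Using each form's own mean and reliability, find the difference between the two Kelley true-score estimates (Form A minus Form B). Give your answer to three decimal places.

0.282

T̂_A = 0.665(17.1) + 0.335(34.5) = 22.92900
T̂_B = 0.794(18.3) + 0.206(39.4) = 22.64660
T̂_A − T̂_B = 0.28240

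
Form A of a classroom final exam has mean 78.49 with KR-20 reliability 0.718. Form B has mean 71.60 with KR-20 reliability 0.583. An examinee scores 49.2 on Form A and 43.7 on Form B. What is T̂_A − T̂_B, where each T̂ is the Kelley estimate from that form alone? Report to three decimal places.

T̂_A = 0.718(49.2) + 0.282(78.49) = 57.45978
T̂_B = 0.583(43.7) + 0.417(71.60) = 55.33430
T̂_A − T̂_B = 2.12548

2.125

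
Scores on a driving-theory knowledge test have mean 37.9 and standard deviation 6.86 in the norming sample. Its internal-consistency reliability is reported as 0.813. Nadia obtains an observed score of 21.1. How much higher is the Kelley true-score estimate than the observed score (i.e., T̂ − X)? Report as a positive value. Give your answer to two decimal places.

3.14

T̂ = ρX + (1 − ρ)μ
  = 0.813 × 21.1 + 0.187 × 37.9
  = 17.1543 + 7.0873
  = 24.2416
  ≈ 24.242
T̂ − X = 24.242 − 21.1 = 3.142 → 3.14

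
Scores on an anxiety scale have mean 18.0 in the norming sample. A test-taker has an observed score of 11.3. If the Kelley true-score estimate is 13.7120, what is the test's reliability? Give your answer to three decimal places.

T̂ = ρX + (1 − ρ)μ  ⇒  T̂ − μ = ρ(X − μ)
ρ = (T̂ − μ)/(X − μ) = (13.7120 − 18.0) / (11.3 − 18.0) = -4.2880 / -6.7 = 0.64000

0.640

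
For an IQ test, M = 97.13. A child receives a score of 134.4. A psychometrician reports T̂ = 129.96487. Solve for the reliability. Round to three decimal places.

0.881

T̂ = ρX + (1 − ρ)μ  ⇒  T̂ − μ = ρ(X − μ)
ρ = (T̂ − μ)/(X − μ) = (129.96487 − 97.13) / (134.4 − 97.13) = 32.83487 / 37.27 = 0.88100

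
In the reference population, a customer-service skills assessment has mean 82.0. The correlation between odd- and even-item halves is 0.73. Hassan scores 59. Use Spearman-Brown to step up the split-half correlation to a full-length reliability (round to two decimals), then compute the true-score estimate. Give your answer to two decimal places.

Spearman-Brown: ρ = 2r/(1 + r) = 2(0.73)/(1 + 0.73) = 1.460/1.73 = 0.8439 → 0.84
T̂ = 0.84(59) + 0.16(82.0) = 49.56 + 13.120 = 62.680 → 62.68

62.68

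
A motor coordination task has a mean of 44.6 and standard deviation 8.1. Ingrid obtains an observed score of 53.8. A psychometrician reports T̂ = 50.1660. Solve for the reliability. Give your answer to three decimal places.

0.605

T̂ = ρX + (1 − ρ)μ  ⇒  T̂ − μ = ρ(X − μ)
ρ = (T̂ − μ)/(X − μ) = (50.1660 − 44.6) / (53.8 − 44.6) = 5.5660 / 9.2 = 0.60500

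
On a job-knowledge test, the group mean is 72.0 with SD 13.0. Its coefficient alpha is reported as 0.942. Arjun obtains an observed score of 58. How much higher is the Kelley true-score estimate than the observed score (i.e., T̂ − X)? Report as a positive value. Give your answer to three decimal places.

T̂ = ρX + (1 − ρ)μ
  = 0.942 × 58 + 0.058 × 72.0
  = 54.636 + 4.1760
  = 58.81200
  ≈ 58.8120
T̂ − X = 58.8120 − 58 = 0.8120 → 0.812

0.812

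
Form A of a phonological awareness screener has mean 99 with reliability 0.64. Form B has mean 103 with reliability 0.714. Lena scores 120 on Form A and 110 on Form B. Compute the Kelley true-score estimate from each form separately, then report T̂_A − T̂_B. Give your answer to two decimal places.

T̂_A = 0.64(120) + 0.36(99) = 112.4400
T̂_B = 0.714(110) + 0.286(103) = 107.9980
T̂_A − T̂_B = 4.4420

4.44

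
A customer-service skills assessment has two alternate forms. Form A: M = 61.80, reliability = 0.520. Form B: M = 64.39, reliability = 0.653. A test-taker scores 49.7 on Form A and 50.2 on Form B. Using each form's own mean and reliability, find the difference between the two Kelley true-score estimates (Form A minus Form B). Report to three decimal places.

T̂_A = 0.520(49.7) + 0.480(61.80) = 55.50800
T̂_B = 0.653(50.2) + 0.347(64.39) = 55.12393
T̂_A − T̂_B = 0.38407

0.384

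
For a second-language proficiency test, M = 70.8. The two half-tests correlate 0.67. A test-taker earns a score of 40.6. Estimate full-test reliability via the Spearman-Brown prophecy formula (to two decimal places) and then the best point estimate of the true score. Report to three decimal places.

46.640

Spearman-Brown: ρ = 2r/(1 + r) = 2(0.67)/(1 + 0.67) = 1.340/1.67 = 0.8024 → 0.80
T̂ = 0.80(40.6) + 0.20(70.8) = 32.480 + 14.160 = 46.6400 → 46.640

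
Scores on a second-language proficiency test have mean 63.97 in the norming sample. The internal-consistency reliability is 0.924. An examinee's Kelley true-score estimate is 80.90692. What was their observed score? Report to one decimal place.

T̂ = ρX + (1 − ρ)μ  ⇒  X = (T̂ − (1 − ρ)μ) / ρ
X = (80.90692 − 0.076 × 63.97) / 0.924 = (80.90692 − 4.86172) / 0.924 = 76.04520 / 0.924 = 82.300

82.3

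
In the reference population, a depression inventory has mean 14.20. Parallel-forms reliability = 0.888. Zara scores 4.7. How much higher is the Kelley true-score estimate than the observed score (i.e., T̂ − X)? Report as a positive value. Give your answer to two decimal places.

1.06

T̂ = ρX + (1 − ρ)μ
  = 0.888 × 4.7 + 0.112 × 14.20
  = 4.1736 + 1.59040
  = 5.7640
  ≈ 5.764
T̂ − X = 5.764 − 4.7 = 1.064 → 1.06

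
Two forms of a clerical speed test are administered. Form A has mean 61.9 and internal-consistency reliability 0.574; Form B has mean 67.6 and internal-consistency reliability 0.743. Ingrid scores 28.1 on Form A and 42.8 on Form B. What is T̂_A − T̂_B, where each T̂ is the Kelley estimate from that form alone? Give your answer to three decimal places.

T̂_A = 0.574(28.1) + 0.426(61.9) = 42.49880
T̂_B = 0.743(42.8) + 0.257(67.6) = 49.17360
T̂_A − T̂_B = -6.67480

-6.675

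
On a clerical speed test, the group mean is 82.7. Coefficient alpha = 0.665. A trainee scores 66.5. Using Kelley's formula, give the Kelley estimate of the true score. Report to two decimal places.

71.93

T̂ = 0.665(66.5) + 0.335(82.7) = 44.2225 + 27.7045 = 71.927 → 71.93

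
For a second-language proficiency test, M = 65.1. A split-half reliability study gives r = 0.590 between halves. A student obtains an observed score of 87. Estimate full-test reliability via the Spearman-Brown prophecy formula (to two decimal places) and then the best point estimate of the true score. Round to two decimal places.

81.31

Spearman-Brown: ρ = 2r/(1 + r) = 2(0.590)/(1 + 0.590) = 1.1800/1.590 = 0.7421 → 0.74
T̂ = ρX + (1 − ρ)μ
  = 0.74 × 87 + 0.26 × 65.1
  = 64.38 + 16.926
  = 81.306
  ≈ 81.31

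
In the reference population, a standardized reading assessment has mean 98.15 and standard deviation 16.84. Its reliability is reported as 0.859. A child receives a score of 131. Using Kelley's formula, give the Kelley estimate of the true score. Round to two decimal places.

126.37

T̂ = ρX + (1 − ρ)μ
  = 0.859 × 131 + 0.141 × 98.15
  = 112.529 + 13.83915
  = 126.368
  ≈ 126.37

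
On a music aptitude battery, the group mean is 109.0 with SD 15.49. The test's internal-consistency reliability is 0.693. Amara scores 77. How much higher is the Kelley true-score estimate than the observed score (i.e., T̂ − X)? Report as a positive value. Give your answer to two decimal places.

T̂ = ρX + (1 − ρ)μ
  = 0.693 × 77 + 0.307 × 109.0
  = 53.361 + 33.4630
  = 86.8240
  ≈ 86.824
T̂ − X = 86.824 − 77 = 9.824 → 9.82

9.82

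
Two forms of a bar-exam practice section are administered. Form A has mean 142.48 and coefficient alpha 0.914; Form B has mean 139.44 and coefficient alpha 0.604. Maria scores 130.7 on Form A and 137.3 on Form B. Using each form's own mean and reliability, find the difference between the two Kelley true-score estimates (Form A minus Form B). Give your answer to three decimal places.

T̂_A = 0.914(130.7) + 0.086(142.48) = 131.71308
T̂_B = 0.604(137.3) + 0.396(139.44) = 138.14744
T̂_A − T̂_B = -6.43436

-6.434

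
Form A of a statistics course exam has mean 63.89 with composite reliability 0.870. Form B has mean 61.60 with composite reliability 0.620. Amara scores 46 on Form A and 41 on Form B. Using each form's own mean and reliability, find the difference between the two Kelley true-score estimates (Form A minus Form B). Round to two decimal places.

T̂_A = 0.870(46) + 0.130(63.89) = 48.3257
T̂_B = 0.620(41) + 0.380(61.60) = 48.8280
T̂_A − T̂_B = -0.5023

-0.50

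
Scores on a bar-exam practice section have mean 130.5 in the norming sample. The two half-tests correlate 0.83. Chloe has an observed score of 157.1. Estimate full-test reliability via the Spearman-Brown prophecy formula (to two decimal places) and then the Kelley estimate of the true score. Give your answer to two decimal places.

154.71

Spearman-Brown: ρ = 2r/(1 + r) = 2(0.83)/(1 + 0.83) = 1.660/1.83 = 0.9071 → 0.91
T̂ = ρX + (1 − ρ)μ
  = 0.91 × 157.1 + 0.09 × 130.5
  = 142.961 + 11.745
  = 154.706
  ≈ 154.71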